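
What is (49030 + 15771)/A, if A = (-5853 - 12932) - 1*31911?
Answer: -64801/50696 ≈ -1.2782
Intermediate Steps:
A = -50696 (A = -18785 - 31911 = -50696)
(49030 + 15771)/A = (49030 + 15771)/(-50696) = 64801*(-1/50696) = -64801/50696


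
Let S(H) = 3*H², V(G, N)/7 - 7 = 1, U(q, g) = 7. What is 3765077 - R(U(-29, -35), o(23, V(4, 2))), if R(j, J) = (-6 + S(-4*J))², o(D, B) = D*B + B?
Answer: -7517604768025807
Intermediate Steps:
V(G, N) = 56 (V(G, N) = 49 + 7*1 = 49 + 7 = 56)
o(D, B) = B + B*D (o(D, B) = B*D + B = B + B*D)
R(j, J) = (-6 + 48*J²)² (R(j, J) = (-6 + 3*(-4*J)²)² = (-6 + 3*(16*J²))² = (-6 + 48*J²)²)
3765077 - R(U(-29, -35), o(23, V(4, 2))) = 3765077 - 36*(-1 + 8*(56*(1 + 23))²)² = 3765077 - 36*(-1 + 8*(56*24)²)² = 3765077 - 36*(-1 + 8*1344²)² = 3765077 - 36*(-1 + 8*1806336)² = 3765077 - 36*(-1 + 14450688)² = 3765077 - 36*14450687² = 3765077 - 36*208822354771969 = 3765077 - 1*7517604771790884 = 3765077 - 7517604771790884 = -7517604768025807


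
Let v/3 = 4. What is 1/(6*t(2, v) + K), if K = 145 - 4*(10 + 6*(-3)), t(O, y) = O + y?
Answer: 1/261 ≈ 0.0038314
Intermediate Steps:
v = 12 (v = 3*4 = 12)
K = 177 (K = 145 - 4*(10 - 18) = 145 - 4*(-8) = 145 - 1*(-32) = 145 + 32 = 177)
1/(6*t(2, v) + K) = 1/(6*(2 + 12) + 177) = 1/(6*14 + 177) = 1/(84 + 177) = 1/261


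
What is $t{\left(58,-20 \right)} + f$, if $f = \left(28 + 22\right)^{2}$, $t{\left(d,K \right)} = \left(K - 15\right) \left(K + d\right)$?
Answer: $1170$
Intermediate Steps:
$t{\left(d,K \right)} = \left(-15 + K\right) \left(K + d\right)$
$f = 2500$ ($f = 50^{2} = 2500$)
$t{\left(58,-20 \right)} + f = \left(\left(-20\right)^{2} - -300 - 870 - 1160\right) + 2500 = \left(400 + 300 - 870 - 1160\right) + 2500 = -1330 + 2500 = 1170$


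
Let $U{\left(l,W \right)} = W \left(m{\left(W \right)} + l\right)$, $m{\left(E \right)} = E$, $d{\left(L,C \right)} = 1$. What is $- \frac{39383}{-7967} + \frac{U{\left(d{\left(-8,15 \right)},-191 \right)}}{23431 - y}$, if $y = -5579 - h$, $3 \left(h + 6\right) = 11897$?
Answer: $\frac{4762700437}{788008003} \approx 6.044$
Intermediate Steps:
$h = \frac{11879}{3}$ ($h = -6 + \frac{1}{3} \cdot 11897 = -6 + \frac{11897}{3} = \frac{11879}{3} \approx 3959.7$)
$y = - \frac{28616}{3}$ ($y = -5579 - \frac{11879}{3} = - \frac{28616}{3} \approx -9538.7$)
$U{\left(l,W \right)} = W \left(W + l\right)$
$- \frac{39383}{-7967} + \frac{U{\left(d{\left(-8,15 \right)},-191 \right)}}{23431 - y} = - \frac{39383}{-7967} + \frac{\left(-191\right) \left(-191 + 1\right)}{23431 - - \frac{28616}{3}} = \left(-39383\right) \left(- \frac{1}{7967}\right) + \frac{\left(-191\right) \left(-190\right)}{23431 + \frac{28616}{3}} = \frac{39383}{7967} + \frac{36290}{\frac{98909}{3}} = \frac{39383}{7967} + 36290 \cdot \frac{3}{98909} = \frac{39383}{7967} + \frac{108870}{98909} = \frac{4762700437}{788008003}$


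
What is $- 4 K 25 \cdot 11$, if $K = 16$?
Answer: $-17600$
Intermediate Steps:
$- 4 K 25 \cdot 11 = - 4 \cdot 16 \cdot 25 \cdot 11 = - 4 \cdot 400 \cdot 11 = \left(-4\right) 4400 = -17600$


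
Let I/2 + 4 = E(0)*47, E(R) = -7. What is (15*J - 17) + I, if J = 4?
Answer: -623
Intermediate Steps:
I = -666 (I = -8 + 2*(-7*47) = -8 + 2*(-329) = -8 - 658 = -666)
(15*J - 17) + I = (15*4 - 17) - 666 = (60 - 17) - 666 = 43 - 666 = -623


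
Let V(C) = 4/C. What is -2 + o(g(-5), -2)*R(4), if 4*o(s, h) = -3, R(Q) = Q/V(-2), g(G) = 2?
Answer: -1/2 ≈ -0.50000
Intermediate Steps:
R(Q) = -Q/2 (R(Q) = Q/((4/(-2))) = Q/((4*(-1/2))) = Q/(-2) = Q*(-1/2) = -Q/2)
o(s, h) = -3/4 (o(s, h) = (1/4)*(-3) = -3/4)
-2 + o(g(-5), -2)*R(4) = -2 - (-3)*4/8 = -2 - 3/4*(-2) = -2 + 3/2 = -1/2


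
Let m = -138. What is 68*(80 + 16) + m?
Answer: 6390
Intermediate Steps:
68*(80 + 16) + m = 68*(80 + 16) - 138 = 68*96 - 138 = 6528 - 138 = 6390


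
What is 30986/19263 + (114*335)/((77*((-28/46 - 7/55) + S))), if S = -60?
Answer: -67935408988/10359968871 ≈ -6.5575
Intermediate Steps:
30986/19263 + (114*335)/((77*((-28/46 - 7/55) + S))) = 30986/19263 + (114*335)/((77*((-28/46 - 7/55) - 60))) = 30986*(1/19263) + 38190/((77*((-28*1/46 - 7*1/55) - 60))) = 30986/19263 + 38190/((77*((-14/23 - 7/55) - 60))) = 30986/19263 + 38190/((77*(-931/1265 - 60))) = 30986/19263 + 38190/((77*(-76831/1265))) = 30986/19263 + 38190/(-537817/115) = 30986/19263 + 38190*(-115/537817) = 30986/19263 - 4391850/537817 = -67935408988/10359968871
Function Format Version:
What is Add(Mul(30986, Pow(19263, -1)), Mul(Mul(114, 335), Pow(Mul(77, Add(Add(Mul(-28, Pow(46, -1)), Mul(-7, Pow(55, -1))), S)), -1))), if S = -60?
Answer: Rational(-67935408988, 10359968871) ≈ -6.5575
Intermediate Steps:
Add(Mul(30986, Pow(19263, -1)), Mul(Mul(114, 335), Pow(Mul(77, Add(Add(Mul(-28, Pow(46, -1)), Mul(-7, Pow(55, -1))), S)), -1))) = Add(Mul(30986, Pow(19263, -1)), Mul(Mul(114, 335), Pow(Mul(77, Add(Add(Mul(-28, Pow(46, -1)), Mul(-7, Pow(55, -1))), -60)), -1))) = Add(Mul(30986, Rational(1, 19263)), Mul(38190, Pow(Mul(77, Add(Add(Mul(-28, Rational(1, 46)), Mul(-7, Rational(1, 55))), -60)), -1))) = Add(Rational(30986, 19263), Mul(38190, Pow(Mul(77, Add(Add(Rational(-14, 23), Rational(-7, 55)), -60)), -1))) = Add(Rational(30986, 19263), Mul(38190, Pow(Mul(77, Add(Rational(-931, 1265), -60)), -1))) = Add(Rational(30986, 19263), Mul(38190, Pow(Mul(77, Rational(-76831, 1265)), -1))) = Add(Rational(30986, 19263), Mul(38190, Pow(Rational(-537817, 115), -1))) = Add(Rational(30986, 19263), Mul(38190, Rational(-115, 537817))) = Add(Rational(30986, 19263), Rational(-4391850, 537817)) = Rational(-67935408988, 10359968871)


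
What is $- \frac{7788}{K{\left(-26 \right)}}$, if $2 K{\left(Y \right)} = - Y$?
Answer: $- \frac{7788}{13} \approx -599.08$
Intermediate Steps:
$K{\left(Y \right)} = - \frac{Y}{2}$ ($K{\left(Y \right)} = \frac{\left(-1\right) Y}{2} = - \frac{Y}{2}$)
$- \frac{7788}{K{\left(-26 \right)}} = - \frac{7788}{\left(- \frac{1}{2}\right) \left(-26\right)} = - \frac{7788}{13}$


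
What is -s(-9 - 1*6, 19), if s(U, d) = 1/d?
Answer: -1/19 ≈ -0.052632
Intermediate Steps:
-s(-9 - 1*6, 19) = -1/19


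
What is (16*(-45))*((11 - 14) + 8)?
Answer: -3600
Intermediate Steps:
(16*(-45))*((11 - 14) + 8) = -720*(-3 + 8) = -720*5 = -3600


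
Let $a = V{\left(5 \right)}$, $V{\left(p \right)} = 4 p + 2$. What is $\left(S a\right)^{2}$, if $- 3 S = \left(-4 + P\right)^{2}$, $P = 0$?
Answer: $\frac{123904}{9} \approx 13767.0$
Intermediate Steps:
$V{\left(p \right)} = 2 + 4 p$
$a = 22$ ($a = 2 + 4 \cdot 5 = 2 + 20 = 22$)
$S = - \frac{16}{3}$ ($S = - \frac{\left(-4 + 0\right)^{2}}{3} = - \frac{\left(-4\right)^{2}}{3} = \left(- \frac{1}{3}\right) 16 = - \frac{16}{3} \approx -5.3333$)
$\left(S a\right)^{2} = \left(\left(- \frac{16}{3}\right) 22\right)^{2} = \left(- \frac{352}{3}\right)^{2} = \frac{123904}{9}$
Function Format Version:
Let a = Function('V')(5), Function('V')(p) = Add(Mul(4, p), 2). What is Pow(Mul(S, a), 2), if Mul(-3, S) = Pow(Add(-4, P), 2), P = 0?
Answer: Rational(123904, 9) ≈ 13767.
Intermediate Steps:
Function('V')(p) = Add(2, Mul(4, p))
a = 22 (a = Add(2, Mul(4, 5)) = Add(2, 20) = 22)
S = Rational(-16, 3) (S = Mul(Rational(-1, 3), Pow(Add(-4, 0), 2)) = Mul(Rational(-1, 3), Pow(-4, 2)) = Mul(Rational(-1, 3), 16) = Rational(-16, 3) ≈ -5.3333)
Pow(Mul(S, a), 2) = Pow(Mul(Rational(-16, 3), 22), 2) = Pow(Rational(-352, 3), 2) = Rational(123904, 9)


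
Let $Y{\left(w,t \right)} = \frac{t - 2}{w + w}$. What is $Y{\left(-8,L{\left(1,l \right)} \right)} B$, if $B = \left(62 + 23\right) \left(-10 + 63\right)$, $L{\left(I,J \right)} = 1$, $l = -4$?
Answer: $\frac{4505}{16} \approx 281.56$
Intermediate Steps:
$B = 4505$ ($B = 85 \cdot 53 = 4505$)
$Y{\left(w,t \right)} = \frac{-2 + t}{2 w}$
$Y{\left(-8,L{\left(1,l \right)} \right)} B = \frac{-2 + 1}{2 \left(-8\right)} 4505 = \frac{1}{2} \left(- \frac{1}{8}\right) \left(-1\right) 4505 = \frac{1}{16} \cdot 4505 = \frac{4505}{16}$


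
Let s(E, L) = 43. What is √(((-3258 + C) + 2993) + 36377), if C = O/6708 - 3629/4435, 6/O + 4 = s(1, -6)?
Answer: √7990152458348237910/14874990 ≈ 190.03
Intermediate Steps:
O = 2/13 (O = 6/(-4 + 43) = 6/39 = 6*(1/39) = 2/13 ≈ 0.15385)
C = -158227223/193374870 (C = (2/13)/6708 - 3629/4435 = (2/13)*(1/6708) - 3629*1/4435 = 1/43602 - 3629/4435 = -158227223/193374870 ≈ -0.81824)
√(((-3258 + C) + 2993) + 36377) = √(((-3258 - 158227223/193374870) + 2993) + 36377) = √((-630173553683/193374870 + 2993) + 36377) = √(-51402567773/193374870 + 36377) = √(6982995078217/193374870) = √7990152458348237910/14874990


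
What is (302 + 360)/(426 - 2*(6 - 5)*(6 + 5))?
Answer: 331/202 ≈ 1.6386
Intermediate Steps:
(302 + 360)/(426 - 2*(6 - 5)*(6 + 5)) = 662/(426 - 2*11) = 662/(426 - 22) = 662/404 = 662*(1/404) = 331/202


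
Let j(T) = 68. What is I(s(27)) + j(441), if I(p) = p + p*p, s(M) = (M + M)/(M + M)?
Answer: 70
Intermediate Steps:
s(M) = 1 (s(M) = (2*M)/((2*M)) = (2*M)*(1/(2*M)) = 1)
I(p) = p + p**2
I(s(27)) + j(441) = 1*(1 + 1) + 68 = 1*2 + 68 = 2 + 68 = 70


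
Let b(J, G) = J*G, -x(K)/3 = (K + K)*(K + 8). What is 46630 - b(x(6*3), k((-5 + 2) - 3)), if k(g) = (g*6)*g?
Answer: 653158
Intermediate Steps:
k(g) = 6*g² (k(g) = (6*g)*g = 6*g²)
x(K) = -6*K*(8 + K) (x(K) = -3*(K + K)*(K + 8) = -3*2*K*(8 + K) = -6*K*(8 + K))
b(J, G) = G*J
46630 - b(x(6*3), k((-5 + 2) - 3)) = 46630 - 6*((-5 + 2) - 3)²*(-6*6*3*(8 + 6*3)) = 46630 - 6*(-3 - 3)²*(-6*18*(8 + 18)) = 46630 - 6*(-6)²*(-6*18*26) = 46630 - 6*36*(-2808) = 46630 - 216*(-2808) = 46630 - 1*(-606528) = 46630 + 606528 = 653158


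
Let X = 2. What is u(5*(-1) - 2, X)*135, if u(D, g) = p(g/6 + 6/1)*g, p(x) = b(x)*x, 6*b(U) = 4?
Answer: 1140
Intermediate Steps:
b(U) = ⅔ (b(U) = (⅙)*4 = ⅔)
p(x) = 2*x/3
u(D, g) = g*(4 + g/9) (u(D, g) = (2*(g/6 + 6/1)/3)*g = (2*(g*(⅙) + 6*1)/3)*g = (2*(g/6 + 6)/3)*g = (2*(6 + g/6)/3)*g = (4 + g/9)*g = g*(4 + g/9))
u(5*(-1) - 2, X)*135 = ((⅑)*2*(36 + 2))*135 = ((⅑)*2*38)*135 = (76/9)*135 = 1140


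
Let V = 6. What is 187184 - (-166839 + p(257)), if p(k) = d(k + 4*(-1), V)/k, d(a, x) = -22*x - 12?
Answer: 90984055/257 ≈ 3.5402e+5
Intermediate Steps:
d(a, x) = -12 - 22*x
p(k) = -144/k (p(k) = (-12 - 22*6)/k = (-12 - 132)/k = -144/k)
187184 - (-166839 + p(257)) = 187184 - (-166839 - 144/257) = 187184 - 1*(-42877767/257) = 187184 + 42877767/257 = 90984055/257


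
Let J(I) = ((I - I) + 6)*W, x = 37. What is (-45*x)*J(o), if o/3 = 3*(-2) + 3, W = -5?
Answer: 49950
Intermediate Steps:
o = -9 (o = 3*(3*(-2) + 3) = 3*(-6 + 3) = 3*(-3) = -9)
J(I) = -30 (J(I) = ((I - I) + 6)*(-5) = (0 + 6)*(-5) = 6*(-5) = -30)
(-45*x)*J(o) = -45*37*(-30) = -1665*(-30) = 49950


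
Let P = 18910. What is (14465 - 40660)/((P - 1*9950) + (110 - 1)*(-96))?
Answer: 26195/1504 ≈ 17.417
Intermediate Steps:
(14465 - 40660)/((P - 1*9950) + (110 - 1)*(-96)) = (14465 - 40660)/((18910 - 1*9950) + (110 - 1)*(-96)) = -26195/((18910 - 9950) + 109*(-96)) = -26195/(8960 - 10464) = -26195/(-1504) = -26195*(-1/1504) = 26195/1504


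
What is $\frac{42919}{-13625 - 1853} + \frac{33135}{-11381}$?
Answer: $- \frac{1001324669}{176155118} \approx -5.6843$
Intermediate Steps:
$\frac{42919}{-13625 - 1853} + \frac{33135}{-11381} = \frac{42919}{-13625 - 1853} + 33135 \left(- \frac{1}{11381}\right) = \frac{42919}{-15478} - \frac{33135}{11381} = 42919 \left(- \frac{1}{15478}\right) - \frac{33135}{11381} = - \frac{42919}{15478} - \frac{33135}{11381} = - \frac{1001324669}{176155118}$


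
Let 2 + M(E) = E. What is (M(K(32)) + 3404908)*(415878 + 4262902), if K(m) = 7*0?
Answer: 15930806094680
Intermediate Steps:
K(m) = 0
M(E) = -2 + E
(M(K(32)) + 3404908)*(415878 + 4262902) = ((-2 + 0) + 3404908)*(415878 + 4262902) = (-2 + 3404908)*4678780 = 3404906*4678780 = 15930806094680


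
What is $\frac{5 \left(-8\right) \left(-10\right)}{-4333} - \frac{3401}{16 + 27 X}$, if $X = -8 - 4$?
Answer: $\frac{2087619}{190652} \approx 10.95$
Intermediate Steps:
$X = -12$
$\frac{5 \left(-8\right) \left(-10\right)}{-4333} - \frac{3401}{16 + 27 X} = \frac{5 \left(-8\right) \left(-10\right)}{-4333} - \frac{3401}{16 + 27 \left(-12\right)} = \left(-40\right) \left(-10\right) \left(- \frac{1}{4333}\right) - \frac{3401}{16 - 324} = 400 \left(- \frac{1}{4333}\right) - \frac{3401}{-308} = - \frac{400}{4333} - - \frac{3401}{308} = - \frac{400}{4333} + \frac{3401}{308} = \frac{2087619}{190652}$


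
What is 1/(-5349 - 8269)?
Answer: -1/13618 ≈ -7.3432e-5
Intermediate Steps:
1/(-5349 - 8269) = 1/(-13618) = -1/13618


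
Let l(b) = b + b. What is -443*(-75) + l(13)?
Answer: 33251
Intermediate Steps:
l(b) = 2*b
-443*(-75) + l(13) = -443*(-75) + 2*13 = 33225 + 26 = 33251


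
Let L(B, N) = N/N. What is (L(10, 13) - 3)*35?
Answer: -70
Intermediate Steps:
L(B, N) = 1
(L(10, 13) - 3)*35 = (1 - 3)*35 = -2*35 = -70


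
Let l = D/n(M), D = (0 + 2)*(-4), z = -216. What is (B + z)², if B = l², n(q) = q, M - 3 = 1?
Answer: 44944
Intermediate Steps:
M = 4 (M = 3 + 1 = 4)
D = -8 (D = 2*(-4) = -8)
l = -2 (l = -8/4 = -8*¼ = -2)
B = 4 (B = (-2)² = 4)
(B + z)² = (4 - 216)² = (-212)² = 44944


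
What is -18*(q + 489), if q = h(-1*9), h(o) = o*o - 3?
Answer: -10206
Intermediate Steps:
h(o) = -3 + o² (h(o) = o² - 3 = -3 + o²)
q = 78 (q = -3 + (-1*9)² = -3 + (-9)² = -3 + 81 = 78)
-18*(q + 489) = -18*(78 + 489) = -18*567 = -10206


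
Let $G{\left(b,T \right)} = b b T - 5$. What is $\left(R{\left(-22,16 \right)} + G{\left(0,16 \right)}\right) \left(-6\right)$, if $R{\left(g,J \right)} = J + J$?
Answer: $-162$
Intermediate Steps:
$R{\left(g,J \right)} = 2 J$
$G{\left(b,T \right)} = -5 + T b^{2}$ ($G{\left(b,T \right)} = b^{2} T - 5 = T b^{2} - 5 = -5 + T b^{2}$)
$\left(R{\left(-22,16 \right)} + G{\left(0,16 \right)}\right) \left(-6\right) = \left(2 \cdot 16 - \left(5 - 16 \cdot 0^{2}\right)\right) \left(-6\right) = \left(32 + \left(-5 + 16 \cdot 0\right)\right) \left(-6\right) = \left(32 + \left(-5 + 0\right)\right) \left(-6\right) = \left(32 - 5\right) \left(-6\right) = 27 \left(-6\right) = -162$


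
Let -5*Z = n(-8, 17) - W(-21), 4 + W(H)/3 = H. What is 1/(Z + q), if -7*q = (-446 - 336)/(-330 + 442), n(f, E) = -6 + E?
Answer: -1960/31757 ≈ -0.061719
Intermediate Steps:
W(H) = -12 + 3*H
Z = -86/5 (Z = -((-6 + 17) - (-12 + 3*(-21)))/5 = -(11 - (-12 - 63))/5 = -(11 - 1*(-75))/5 = -(11 + 75)/5 = -1/5*86 = -86/5 ≈ -17.200)
q = 391/392 (q = -(-446 - 336)/(7*(-330 + 442)) = -(-782)/(7*112) = -1/7*(-391/56) = 391/392 ≈ 0.99745)
1/(Z + q) = 1/(-86/5 + 391/392) = 1/(-31757/1960) = -1960/31757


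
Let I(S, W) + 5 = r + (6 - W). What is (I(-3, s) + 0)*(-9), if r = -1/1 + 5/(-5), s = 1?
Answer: 18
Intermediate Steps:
r = -2 (r = -1*1 + 5*(-⅕) = -1 - 1 = -2)
I(S, W) = -1 - W (I(S, W) = -5 + (-2 + (6 - W)) = -5 + (4 - W) = -1 - W)
(I(-3, s) + 0)*(-9) = ((-1 - 1*1) + 0)*(-9) = ((-1 - 1) + 0)*(-9) = (-2 + 0)*(-9) = -2*(-9) = 18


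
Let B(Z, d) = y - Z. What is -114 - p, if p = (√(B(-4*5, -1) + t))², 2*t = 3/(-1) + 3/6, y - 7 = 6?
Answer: -583/4 ≈ -145.75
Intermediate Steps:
y = 13 (y = 7 + 6 = 13)
t = -5/4 (t = (3/(-1) + 3/6)/2 = (3*(-1) + 3*(⅙))/2 = (-3 + ½)/2 = (½)*(-5/2) = -5/4 ≈ -1.2500)
B(Z, d) = 13 - Z
p = 127/4 (p = (√((13 - (-4)*5) - 5/4))² = (√((13 - 1*(-20)) - 5/4))² = (√((13 + 20) - 5/4))² = (√(33 - 5/4))² = (√(127/4))² = (√127/2)² = 127/4 ≈ 31.750)
-114 - p = -114 - 1*127/4 = -114 - 127/4 = -583/4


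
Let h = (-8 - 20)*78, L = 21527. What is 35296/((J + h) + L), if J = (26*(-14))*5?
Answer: 35296/17523 ≈ 2.0143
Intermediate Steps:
J = -1820 (J = -364*5 = -1820)
h = -2184 (h = -28*78 = -2184)
35296/((J + h) + L) = 35296/((-1820 - 2184) + 21527) = 35296/(-4004 + 21527) = 35296/17523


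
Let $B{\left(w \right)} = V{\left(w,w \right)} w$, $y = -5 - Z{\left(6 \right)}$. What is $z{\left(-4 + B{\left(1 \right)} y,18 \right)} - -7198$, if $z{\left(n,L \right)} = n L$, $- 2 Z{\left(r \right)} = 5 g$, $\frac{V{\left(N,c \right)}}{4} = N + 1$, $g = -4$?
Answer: $4966$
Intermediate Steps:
$V{\left(N,c \right)} = 4 + 4 N$ ($V{\left(N,c \right)} = 4 \left(N + 1\right) = 4 \left(1 + N\right) = 4 + 4 N$)
$Z{\left(r \right)} = 10$ ($Z{\left(r \right)} = - \frac{5 \left(-4\right)}{2} = \left(- \frac{1}{2}\right) \left(-20\right) = 10$)
$y = -15$ ($y = -5 - 10 = -15$)
$B{\left(w \right)} = w \left(4 + 4 w\right)$ ($B{\left(w \right)} = \left(4 + 4 w\right) w = w \left(4 + 4 w\right)$)
$z{\left(n,L \right)} = L n$
$z{\left(-4 + B{\left(1 \right)} y,18 \right)} - -7198 = 18 \left(-4 + 4 \cdot 1 \left(1 + 1\right) \left(-15\right)\right) - -7198 = 18 \left(-4 + 4 \cdot 1 \cdot 2 \left(-15\right)\right) + 7198 = 18 \left(-4 + 8 \left(-15\right)\right) + 7198 = 18 \left(-4 - 120\right) + 7198 = 18 \left(-124\right) + 7198 = -2232 + 7198 = 4966$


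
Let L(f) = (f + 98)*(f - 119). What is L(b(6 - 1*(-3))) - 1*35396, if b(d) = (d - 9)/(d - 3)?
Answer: -47058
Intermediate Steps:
b(d) = (-9 + d)/(-3 + d)
L(f) = (-119 + f)*(98 + f) (L(f) = (98 + f)*(-119 + f) = (-119 + f)*(98 + f))
L(b(6 - 1*(-3))) - 1*35396 = (-11662 + ((-9 + (6 - 1*(-3)))/(-3 + (6 - 1*(-3))))² - 21*(-9 + (6 - 1*(-3)))/(-3 + (6 - 1*(-3)))) - 1*35396 = (-11662 + ((-9 + (6 + 3))/(-3 + (6 + 3)))² - 21*(-9 + (6 + 3))/(-3 + (6 + 3))) - 35396 = (-11662 + ((-9 + 9)/(-3 + 9))² - 21*(-9 + 9)/(-3 + 9)) - 35396 = (-11662 + (0/6)² - 21*0/6) - 35396 = (-11662 + ((⅙)*0)² - 7*0/2) - 35396 = (-11662 + 0² - 21*0) - 35396 = (-11662 + 0 + 0) - 35396 = -11662 - 35396 = -47058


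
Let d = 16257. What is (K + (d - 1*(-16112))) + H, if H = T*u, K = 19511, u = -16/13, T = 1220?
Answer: 654920/13 ≈ 50378.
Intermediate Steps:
u = -16/13 (u = -16*1/13 = -16/13 ≈ -1.2308)
H = -19520/13 (H = 1220*(-16/13) = -19520/13 ≈ -1501.5)
(K + (d - 1*(-16112))) + H = (19511 + (16257 - 1*(-16112))) - 19520/13 = (19511 + (16257 + 16112)) - 19520/13 = (19511 + 32369) - 19520/13 = 51880 - 19520/13 = 654920/13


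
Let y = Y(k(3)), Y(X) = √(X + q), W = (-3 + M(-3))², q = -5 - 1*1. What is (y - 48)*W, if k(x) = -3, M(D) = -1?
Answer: -768 + 48*I ≈ -768.0 + 48.0*I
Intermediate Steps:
q = -6 (q = -5 - 1 = -6)
W = 16 (W = (-3 - 1)² = (-4)² = 16)
Y(X) = √(-6 + X) (Y(X) = √(X - 6) = √(-6 + X))
y = 3*I (y = √(-6 - 3) = √(-9) = 3*I ≈ 3.0*I)
(y - 48)*W = (3*I - 48)*16 = (-48 + 3*I)*16 = -768 + 48*I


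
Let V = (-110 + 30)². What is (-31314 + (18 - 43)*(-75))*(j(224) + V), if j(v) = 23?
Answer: -189086697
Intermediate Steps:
V = 6400 (V = (-80)² = 6400)
(-31314 + (18 - 43)*(-75))*(j(224) + V) = (-31314 + (18 - 43)*(-75))*(23 + 6400) = (-31314 - 25*(-75))*6423 = (-31314 + 1875)*6423 = -29439*6423 = -189086697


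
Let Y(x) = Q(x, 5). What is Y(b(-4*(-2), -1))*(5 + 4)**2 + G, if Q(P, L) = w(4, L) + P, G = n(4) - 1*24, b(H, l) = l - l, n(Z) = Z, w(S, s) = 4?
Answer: 304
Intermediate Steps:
b(H, l) = 0
G = -20 (G = 4 - 1*24 = 4 - 24 = -20)
Q(P, L) = 4 + P
Y(x) = 4 + x
Y(b(-4*(-2), -1))*(5 + 4)**2 + G = (4 + 0)*(5 + 4)**2 - 20 = 4*9**2 - 20 = 4*81 - 20 = 324 - 20 = 304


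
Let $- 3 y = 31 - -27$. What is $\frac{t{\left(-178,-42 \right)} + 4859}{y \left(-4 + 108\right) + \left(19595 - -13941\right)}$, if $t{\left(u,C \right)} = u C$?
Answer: $\frac{37005}{94576} \approx 0.39127$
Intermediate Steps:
$y = - \frac{58}{3}$ ($y = - \frac{31 - -27}{3} = - \frac{31 + 27}{3} = \left(- \frac{1}{3}\right) 58 = - \frac{58}{3} \approx -19.333$)
$t{\left(u,C \right)} = C u$
$\frac{t{\left(-178,-42 \right)} + 4859}{y \left(-4 + 108\right) + \left(19595 - -13941\right)} = \frac{\left(-42\right) \left(-178\right) + 4859}{- \frac{58 \left(-4 + 108\right)}{3} + \left(19595 - -13941\right)} = \frac{7476 + 4859}{\left(- \frac{58}{3}\right) 104 + \left(19595 + 13941\right)} = \frac{12335}{- \frac{6032}{3} + 33536} = \frac{12335}{\frac{94576}{3}} = 12335 \cdot \frac{3}{94576} = \frac{37005}{94576}$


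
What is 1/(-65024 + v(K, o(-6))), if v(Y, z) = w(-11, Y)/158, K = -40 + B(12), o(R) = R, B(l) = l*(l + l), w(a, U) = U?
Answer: -79/5136772 ≈ -1.5379e-5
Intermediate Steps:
B(l) = 2*l² (B(l) = l*(2*l) = 2*l²)
K = 248 (K = -40 + 2*12² = -40 + 2*144 = -40 + 288 = 248)
v(Y, z) = Y/158
1/(-65024 + v(K, o(-6))) = 1/(-65024 + (1/158)*248) = 1/(-65024 + 124/79) = 1/(-5136772/79) = -79/5136772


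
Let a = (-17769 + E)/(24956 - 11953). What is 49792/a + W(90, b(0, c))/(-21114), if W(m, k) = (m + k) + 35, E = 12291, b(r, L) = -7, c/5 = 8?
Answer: -1139180192939/9638541 ≈ -1.1819e+5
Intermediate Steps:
c = 40 (c = 5*8 = 40)
W(m, k) = 35 + k + m (W(m, k) = (k + m) + 35 = 35 + k + m)
a = -5478/13003 (a = (-17769 + 12291)/(24956 - 11953) = -5478/13003 ≈ -0.42129)
49792/a + W(90, b(0, c))/(-21114) = 49792/(-5478/13003) + (35 - 7 + 90)/(-21114) = 49792*(-13003/5478) + 118*(-1/21114) = -323722688/2739 - 59/10557 = -1139180192939/9638541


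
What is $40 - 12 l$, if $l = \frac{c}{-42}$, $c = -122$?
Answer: $\frac{36}{7} \approx 5.1429$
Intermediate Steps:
$l = \frac{61}{21}$ ($l = - \frac{122}{-42} = \left(-122\right) \left(- \frac{1}{42}\right) = \frac{61}{21} \approx 2.9048$)
$40 - 12 l = 40 - \frac{244}{7} = \frac{36}{7}$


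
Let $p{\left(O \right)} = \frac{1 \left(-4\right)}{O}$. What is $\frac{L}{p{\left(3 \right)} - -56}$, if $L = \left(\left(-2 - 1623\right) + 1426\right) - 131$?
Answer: $- \frac{495}{82} \approx -6.0366$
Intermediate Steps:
$p{\left(O \right)} = - \frac{4}{O}$
$L = -330$ ($L = \left(-1625 + 1426\right) - 131 = -199 - 131 = -330$)
$\frac{L}{p{\left(3 \right)} - -56} = - \frac{330}{- \frac{4}{3} - -56} = - \frac{330}{\left(-4\right) \frac{1}{3} + 56} = - \frac{330}{- \frac{4}{3} + 56} = - \frac{330}{\frac{164}{3}} = \left(-330\right) \frac{3}{164} = - \frac{495}{82}$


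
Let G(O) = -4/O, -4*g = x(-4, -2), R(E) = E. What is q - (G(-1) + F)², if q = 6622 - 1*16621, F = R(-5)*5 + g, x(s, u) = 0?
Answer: -10440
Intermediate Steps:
g = 0 (g = -¼*0 = 0)
F = -25 (F = -5*5 + 0 = -25 + 0 = -25)
q = -9999 (q = 6622 - 16621 = -9999)
q - (G(-1) + F)² = -9999 - (-4/(-1) - 25)² = -9999 - (-4*(-1) - 25)² = -9999 - (4 - 25)² = -9999 - 1*(-21)² = -9999 - 1*441 = -9999 - 441 = -10440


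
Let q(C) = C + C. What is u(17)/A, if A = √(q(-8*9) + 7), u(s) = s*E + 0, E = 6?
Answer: -102*I*√137/137 ≈ -8.7144*I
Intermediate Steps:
u(s) = 6*s (u(s) = s*6 + 0 = 6*s + 0 = 6*s)
q(C) = 2*C
A = I*√137 (A = √(2*(-8*9) + 7) = √(2*(-72) + 7) = √(-144 + 7) = √(-137) = I*√137 ≈ 11.705*I)
u(17)/A = (6*17)/((I*√137)) = 102*(-I*√137/137) = -102*I*√137/137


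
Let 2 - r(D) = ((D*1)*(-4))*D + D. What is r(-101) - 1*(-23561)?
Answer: 64468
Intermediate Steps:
r(D) = 2 - D + 4*D² (r(D) = 2 - (((D*1)*(-4))*D + D) = 2 - ((D*(-4))*D + D) = 2 - ((-4*D)*D + D) = 2 - (-4*D² + D) = 2 - (D - 4*D²) = 2 + (-D + 4*D²) = 2 - D + 4*D²)
r(-101) - 1*(-23561) = (2 - 1*(-101) + 4*(-101)²) - 1*(-23561) = (2 + 101 + 4*10201) + 23561 = (2 + 101 + 40804) + 23561 = 40907 + 23561 = 64468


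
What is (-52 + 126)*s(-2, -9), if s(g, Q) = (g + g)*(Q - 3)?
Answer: 3552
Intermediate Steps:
s(g, Q) = 2*g*(-3 + Q) (s(g, Q) = (2*g)*(-3 + Q) = 2*g*(-3 + Q))
(-52 + 126)*s(-2, -9) = (-52 + 126)*(2*(-2)*(-3 - 9)) = 74*(2*(-2)*(-12)) = 74*48 = 3552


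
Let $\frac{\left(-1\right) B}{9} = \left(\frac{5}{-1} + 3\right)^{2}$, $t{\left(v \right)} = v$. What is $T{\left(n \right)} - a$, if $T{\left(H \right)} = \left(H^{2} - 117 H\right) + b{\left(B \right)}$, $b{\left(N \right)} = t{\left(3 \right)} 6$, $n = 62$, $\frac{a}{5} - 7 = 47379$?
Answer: $-240322$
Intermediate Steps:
$a = 236930$ ($a = 35 + 5 \cdot 47379 = 35 + 236895 = 236930$)
$B = -36$ ($B = - 9 \left(\frac{5}{-1} + 3\right)^{2} = - 9 \left(5 \left(-1\right) + 3\right)^{2} = - 9 \left(-5 + 3\right)^{2} = - 9 \left(-2\right)^{2} = \left(-9\right) 4 = -36$)
$b{\left(N \right)} = 18$ ($b{\left(N \right)} = 3 \cdot 6 = 18$)
$T{\left(H \right)} = 18 + H^{2} - 117 H$ ($T{\left(H \right)} = \left(H^{2} - 117 H\right) + 18 = 18 + H^{2} - 117 H$)
$T{\left(n \right)} - a = \left(18 + 62^{2} - 7254\right) - 236930 = \left(18 + 3844 - 7254\right) - 236930 = -3392 - 236930 = -240322$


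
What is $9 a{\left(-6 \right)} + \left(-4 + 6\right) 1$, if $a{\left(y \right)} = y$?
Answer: $-52$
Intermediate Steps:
$9 a{\left(-6 \right)} + \left(-4 + 6\right) 1 = 9 \left(-6\right) + \left(-4 + 6\right) 1 = -54 + 2 \cdot 1 = -54 + 2 = -52$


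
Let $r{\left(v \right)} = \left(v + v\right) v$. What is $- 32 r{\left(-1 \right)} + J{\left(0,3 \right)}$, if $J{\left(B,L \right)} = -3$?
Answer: $-67$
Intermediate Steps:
$r{\left(v \right)} = 2 v^{2}$ ($r{\left(v \right)} = 2 v v = 2 v^{2}$)
$- 32 r{\left(-1 \right)} + J{\left(0,3 \right)} = - 32 \cdot 2 \left(-1\right)^{2} - 3 = - 32 \cdot 2 \cdot 1 - 3 = \left(-32\right) 2 - 3 = -64 - 3 = -67$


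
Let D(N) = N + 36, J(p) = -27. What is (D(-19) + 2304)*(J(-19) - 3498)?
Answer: -8181525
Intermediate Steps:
D(N) = 36 + N
(D(-19) + 2304)*(J(-19) - 3498) = ((36 - 19) + 2304)*(-27 - 3498) = (17 + 2304)*(-3525) = 2321*(-3525) = -8181525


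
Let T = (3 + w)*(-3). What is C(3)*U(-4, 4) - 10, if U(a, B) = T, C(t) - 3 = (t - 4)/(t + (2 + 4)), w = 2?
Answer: -160/3 ≈ -53.333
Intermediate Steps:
T = -15 (T = (3 + 2)*(-3) = 5*(-3) = -15)
C(t) = 3 + (-4 + t)/(6 + t) (C(t) = 3 + (t - 4)/(t + (2 + 4)) = 3 + (-4 + t)/(t + 6) = 3 + (-4 + t)/(6 + t))
U(a, B) = -15
C(3)*U(-4, 4) - 10 = (2*(7 + 2*3)/(6 + 3))*(-15) - 10 = (2*(7 + 6)/9)*(-15) - 10 = (2*(⅑)*13)*(-15) - 10 = (26/9)*(-15) - 10 = -130/3 - 10 = -160/3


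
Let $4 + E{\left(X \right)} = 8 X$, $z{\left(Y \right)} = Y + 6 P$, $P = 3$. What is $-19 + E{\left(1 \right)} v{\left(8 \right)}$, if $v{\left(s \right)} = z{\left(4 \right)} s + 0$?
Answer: $685$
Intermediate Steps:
$z{\left(Y \right)} = 18 + Y$ ($z{\left(Y \right)} = Y + 6 \cdot 3 = Y + 18 = 18 + Y$)
$E{\left(X \right)} = -4 + 8 X$
$v{\left(s \right)} = 22 s$ ($v{\left(s \right)} = \left(18 + 4\right) s + 0 = 22 s + 0 = 22 s$)
$-19 + E{\left(1 \right)} v{\left(8 \right)} = -19 + \left(-4 + 8 \cdot 1\right) 22 \cdot 8 = -19 + \left(-4 + 8\right) 176 = -19 + 4 \cdot 176 = -19 + 704 = 685$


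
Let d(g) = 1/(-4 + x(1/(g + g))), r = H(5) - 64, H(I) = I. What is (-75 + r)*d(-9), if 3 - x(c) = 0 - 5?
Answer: -67/2 ≈ -33.500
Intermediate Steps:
x(c) = 8 (x(c) = 3 - (0 - 5) = 3 - 1*(-5) = 3 + 5 = 8)
r = -59 (r = 5 - 64 = -59)
d(g) = 1/4 (d(g) = 1/(-4 + 8) = 1/4)
(-75 + r)*d(-9) = (-75 - 59)*(1/4) = -134*1/4 = -67/2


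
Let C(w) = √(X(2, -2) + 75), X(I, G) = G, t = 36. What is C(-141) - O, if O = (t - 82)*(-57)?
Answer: -2622 + √73 ≈ -2613.5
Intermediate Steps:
O = 2622 (O = (36 - 82)*(-57) = -46*(-57) = 2622)
C(w) = √73 (C(w) = √(-2 + 75) = √73)
C(-141) - O = √73 - 1*2622 = √73 - 2622 = -2622 + √73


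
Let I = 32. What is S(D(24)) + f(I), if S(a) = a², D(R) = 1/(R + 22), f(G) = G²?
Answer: 2166785/2116 ≈ 1024.0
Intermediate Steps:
D(R) = 1/(22 + R)
S(D(24)) + f(I) = (1/(22 + 24))² + 32² = (1/46)² + 1024 = 1/2116 + 1024 = 2166785/2116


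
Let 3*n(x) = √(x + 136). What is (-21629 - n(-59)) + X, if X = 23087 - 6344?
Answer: -4886 - √77/3 ≈ -4888.9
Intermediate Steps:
X = 16743
n(x) = √(136 + x)/3 (n(x) = √(x + 136)/3 = √(136 + x)/3)
(-21629 - n(-59)) + X = (-21629 - √(136 - 59)/3) + 16743 = (-21629 - √77/3) + 16743 = -4886 - √77/3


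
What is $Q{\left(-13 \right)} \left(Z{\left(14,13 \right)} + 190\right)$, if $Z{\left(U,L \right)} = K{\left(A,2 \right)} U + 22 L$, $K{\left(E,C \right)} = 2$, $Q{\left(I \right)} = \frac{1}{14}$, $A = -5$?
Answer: $36$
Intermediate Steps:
$Q{\left(I \right)} = \frac{1}{14}$
$Z{\left(U,L \right)} = 2 U + 22 L$
$Q{\left(-13 \right)} \left(Z{\left(14,13 \right)} + 190\right) = \frac{\left(2 \cdot 14 + 22 \cdot 13\right) + 190}{14} = \frac{\left(28 + 286\right) + 190}{14} = \frac{314 + 190}{14} = \frac{1}{14} \cdot 504 = 36$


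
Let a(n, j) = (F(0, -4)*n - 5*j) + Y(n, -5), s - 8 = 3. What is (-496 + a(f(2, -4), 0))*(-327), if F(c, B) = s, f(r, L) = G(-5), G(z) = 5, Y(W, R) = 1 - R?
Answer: 142245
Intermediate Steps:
f(r, L) = 5
s = 11 (s = 8 + 3 = 11)
F(c, B) = 11
a(n, j) = 6 - 5*j + 11*n (a(n, j) = (11*n - 5*j) + (1 - 1*(-5)) = (-5*j + 11*n) + (1 + 5) = (-5*j + 11*n) + 6 = 6 - 5*j + 11*n)
(-496 + a(f(2, -4), 0))*(-327) = (-496 + (6 - 5*0 + 11*5))*(-327) = (-496 + (6 + 0 + 55))*(-327) = (-496 + 61)*(-327) = -435*(-327) = 142245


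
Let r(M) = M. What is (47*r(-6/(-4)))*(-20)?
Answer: -1410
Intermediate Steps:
(47*r(-6/(-4)))*(-20) = (47*(-6/(-4)))*(-20) = (47*(-6*(-¼)))*(-20) = (47*(3/2))*(-20) = (141/2)*(-20) = -1410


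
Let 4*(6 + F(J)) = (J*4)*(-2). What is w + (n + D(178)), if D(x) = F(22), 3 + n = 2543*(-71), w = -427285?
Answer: -607891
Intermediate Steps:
n = -180556 (n = -3 + 2543*(-71) = -3 - 180553 = -180556)
F(J) = -6 - 2*J (F(J) = -6 + ((J*4)*(-2))/4 = -6 + ((4*J)*(-2))/4 = -6 + (-8*J)/4 = -6 - 2*J)
D(x) = -50 (D(x) = -6 - 2*22 = -6 - 44 = -50)
w + (n + D(178)) = -427285 + (-180556 - 50) = -427285 - 180606 = -607891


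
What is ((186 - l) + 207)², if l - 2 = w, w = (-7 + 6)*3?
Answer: 155236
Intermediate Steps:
w = -3 (w = -1*3 = -3)
l = -1 (l = 2 - 3 = -1)
((186 - l) + 207)² = ((186 - 1*(-1)) + 207)² = ((186 + 1) + 207)² = (187 + 207)² = 394² = 155236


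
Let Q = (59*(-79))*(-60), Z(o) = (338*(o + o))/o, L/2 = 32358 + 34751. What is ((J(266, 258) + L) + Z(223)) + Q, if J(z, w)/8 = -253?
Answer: 412530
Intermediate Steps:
L = 134218 (L = 2*(32358 + 34751) = 2*67109 = 134218)
Z(o) = 676 (Z(o) = (338*(2*o))/o = (676*o)/o = 676)
J(z, w) = -2024 (J(z, w) = 8*(-253) = -2024)
Q = 279660 (Q = -4661*(-60) = 279660)
((J(266, 258) + L) + Z(223)) + Q = ((-2024 + 134218) + 676) + 279660 = (132194 + 676) + 279660 = 132870 + 279660 = 412530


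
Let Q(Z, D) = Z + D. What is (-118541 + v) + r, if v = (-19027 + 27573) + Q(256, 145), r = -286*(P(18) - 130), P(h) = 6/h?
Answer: -217528/3 ≈ -72509.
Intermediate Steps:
Q(Z, D) = D + Z
r = 111254/3 (r = -286*(6/18 - 130) = -286*(6*(1/18) - 130) = -286*(⅓ - 130) = -286*(-389/3) = 111254/3 ≈ 37085.)
v = 8947 (v = (-19027 + 27573) + (145 + 256) = 8546 + 401 = 8947)
(-118541 + v) + r = (-118541 + 8947) + 111254/3 = -109594 + 111254/3 = -217528/3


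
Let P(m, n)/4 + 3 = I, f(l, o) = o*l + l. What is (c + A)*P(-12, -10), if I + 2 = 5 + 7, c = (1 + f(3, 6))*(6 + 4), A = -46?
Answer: 4872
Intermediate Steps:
f(l, o) = l + l*o (f(l, o) = l*o + l = l + l*o)
c = 220 (c = (1 + 3*(1 + 6))*(6 + 4) = (1 + 3*7)*10 = (1 + 21)*10 = 22*10 = 220)
I = 10 (I = -2 + (5 + 7) = -2 + 12 = 10)
P(m, n) = 28 (P(m, n) = -12 + 4*10 = -12 + 40 = 28)
(c + A)*P(-12, -10) = (220 - 46)*28 = 174*28 = 4872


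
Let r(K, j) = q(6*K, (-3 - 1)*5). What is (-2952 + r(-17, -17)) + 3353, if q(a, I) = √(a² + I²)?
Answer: 401 + 2*√2701 ≈ 504.94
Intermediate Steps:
q(a, I) = √(I² + a²)
r(K, j) = √(400 + 36*K²) (r(K, j) = √(((-3 - 1)*5)² + (6*K)²) = √((-4*5)² + 36*K²) = √((-20)² + 36*K²) = √(400 + 36*K²))
(-2952 + r(-17, -17)) + 3353 = (-2952 + 2*√(100 + 9*(-17)²)) + 3353 = (-2952 + 2*√(100 + 9*289)) + 3353 = (-2952 + 2*√(100 + 2601)) + 3353 = (-2952 + 2*√2701) + 3353 = 401 + 2*√2701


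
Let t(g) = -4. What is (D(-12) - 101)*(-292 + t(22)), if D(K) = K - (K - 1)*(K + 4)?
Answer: 64232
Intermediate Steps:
D(K) = K - (-1 + K)*(4 + K)
(D(-12) - 101)*(-292 + t(22)) = ((4 - 1*(-12)**2 - 2*(-12)) - 101)*(-292 - 4) = ((4 - 1*144 + 24) - 101)*(-296) = ((4 - 144 + 24) - 101)*(-296) = (-116 - 101)*(-296) = -217*(-296) = 64232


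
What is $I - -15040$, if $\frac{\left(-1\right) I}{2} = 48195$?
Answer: $-81350$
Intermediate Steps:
$I = -96390$ ($I = \left(-2\right) 48195 = -96390$)
$I - -15040 = -96390 - -15040 = -96390 + 15040 = -81350$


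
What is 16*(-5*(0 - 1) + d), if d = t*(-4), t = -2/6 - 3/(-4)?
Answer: 160/3 ≈ 53.333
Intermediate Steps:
t = 5/12 (t = -2*⅙ - 3*(-¼) = -⅓ + ¾ = 5/12 ≈ 0.41667)
d = -5/3 (d = (5/12)*(-4) = -5/3 ≈ -1.6667)
16*(-5*(0 - 1) + d) = 16*(-5*(0 - 1) - 5/3) = 16*(-5*(-1) - 5/3) = 16*(5 - 5/3) = 16*(10/3) = 160/3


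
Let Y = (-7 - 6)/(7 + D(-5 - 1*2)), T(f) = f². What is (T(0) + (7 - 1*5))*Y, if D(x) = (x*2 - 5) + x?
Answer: 26/19 ≈ 1.3684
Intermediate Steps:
D(x) = -5 + 3*x (D(x) = (2*x - 5) + x = (-5 + 2*x) + x = -5 + 3*x)
Y = 13/19 (Y = (-7 - 6)/(7 + (-5 + 3*(-5 - 1*2))) = -13/(7 + (-5 + 3*(-5 - 2))) = -13/(7 + (-5 + 3*(-7))) = -13/(7 + (-5 - 21)) = -13/(7 - 26) = -13/(-19) = -13*(-1/19) = 13/19 ≈ 0.68421)
(T(0) + (7 - 1*5))*Y = (0² + (7 - 1*5))*(13/19) = (0 + (7 - 5))*(13/19) = (0 + 2)*(13/19) = 2*(13/19) = 26/19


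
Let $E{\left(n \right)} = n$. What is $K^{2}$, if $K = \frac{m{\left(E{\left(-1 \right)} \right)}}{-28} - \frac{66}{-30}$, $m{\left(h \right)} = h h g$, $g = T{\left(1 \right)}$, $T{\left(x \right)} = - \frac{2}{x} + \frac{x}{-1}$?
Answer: $\frac{104329}{19600} \approx 5.3229$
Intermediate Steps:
$T{\left(x \right)} = - x - \frac{2}{x}$ ($T{\left(x \right)} = - \frac{2}{x} + x \left(-1\right) = - \frac{2}{x} - x = - x - \frac{2}{x}$)
$g = -3$ ($g = \left(-1\right) 1 - \frac{2}{1} = -1 - 2 = -3$)
$m{\left(h \right)} = - 3 h^{2}$ ($m{\left(h \right)} = h h \left(-3\right) = h^{2} \left(-3\right) = - 3 h^{2}$)
$K = \frac{323}{140}$ ($K = \frac{\left(-3\right) \left(-1\right)^{2}}{-28} - \frac{66}{-30} = \left(-3\right) 1 \left(- \frac{1}{28}\right) - - \frac{11}{5} = \left(-3\right) \left(- \frac{1}{28}\right) + \frac{11}{5} = \frac{3}{28} + \frac{11}{5} = \frac{323}{140} \approx 2.3071$)
$K^{2} = \left(\frac{323}{140}\right)^{2} = \frac{104329}{19600}$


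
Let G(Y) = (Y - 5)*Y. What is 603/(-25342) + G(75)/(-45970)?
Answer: -16076541/116497174 ≈ -0.13800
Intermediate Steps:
G(Y) = Y*(-5 + Y) (G(Y) = (-5 + Y)*Y = Y*(-5 + Y))
603/(-25342) + G(75)/(-45970) = 603/(-25342) + (75*(-5 + 75))/(-45970) = 603*(-1/25342) + (75*70)*(-1/45970) = -603/25342 + 5250*(-1/45970) = -603/25342 - 525/4597 = -16076541/116497174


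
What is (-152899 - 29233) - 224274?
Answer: -406406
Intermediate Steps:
(-152899 - 29233) - 224274 = -182132 - 224274 = -406406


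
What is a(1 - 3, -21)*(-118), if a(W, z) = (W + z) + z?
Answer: 5192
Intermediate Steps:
a(W, z) = W + 2*z
a(1 - 3, -21)*(-118) = ((1 - 3) + 2*(-21))*(-118) = (-2 - 42)*(-118) = -44*(-118) = 5192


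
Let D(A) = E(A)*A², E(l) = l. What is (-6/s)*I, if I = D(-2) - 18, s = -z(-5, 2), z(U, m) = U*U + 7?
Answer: -39/8 ≈ -4.8750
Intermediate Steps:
z(U, m) = 7 + U² (z(U, m) = U² + 7 = 7 + U²)
s = -32 (s = -(7 + (-5)²) = -(7 + 25) = -1*32 = -32)
D(A) = A³ (D(A) = A*A² = A³)
I = -26 (I = (-2)³ - 18 = -8 - 18 = -26)
(-6/s)*I = (-6/(-32))*(-26) = -1/32*(-6)*(-26) = (3/16)*(-26) = -39/8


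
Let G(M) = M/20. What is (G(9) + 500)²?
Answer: 100180081/400 ≈ 2.5045e+5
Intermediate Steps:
G(M) = M/20 (G(M) = M*(1/20) = M/20)
(G(9) + 500)² = ((1/20)*9 + 500)² = (9/20 + 500)² = (10009/20)² = 100180081/400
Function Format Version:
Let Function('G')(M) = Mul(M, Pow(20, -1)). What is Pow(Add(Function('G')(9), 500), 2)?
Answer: Rational(100180081, 400) ≈ 2.5045e+5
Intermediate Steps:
Function('G')(M) = Mul(Rational(1, 20), M) (Function('G')(M) = Mul(M, Rational(1, 20)) = Mul(Rational(1, 20), M))
Pow(Add(Function('G')(9), 500), 2) = Pow(Add(Mul(Rational(1, 20), 9), 500), 2) = Pow(Add(Rational(9, 20), 500), 2) = Pow(Rational(10009, 20), 2) = Rational(100180081, 400)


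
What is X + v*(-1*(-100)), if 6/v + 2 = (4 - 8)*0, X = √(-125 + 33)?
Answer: -300 + 2*I*√23 ≈ -300.0 + 9.5917*I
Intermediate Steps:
X = 2*I*√23 (X = √(-92) = 2*I*√23 ≈ 9.5917*I)
v = -3 (v = 6/(-2 + (4 - 8)*0) = 6/(-2 - 4*0) = 6/(-2 + 0) = 6/(-2) = 6*(-½) = -3)
X + v*(-1*(-100)) = 2*I*√23 - (-3)*(-100) = 2*I*√23 - 3*100 = 2*I*√23 - 300 = -300 + 2*I*√23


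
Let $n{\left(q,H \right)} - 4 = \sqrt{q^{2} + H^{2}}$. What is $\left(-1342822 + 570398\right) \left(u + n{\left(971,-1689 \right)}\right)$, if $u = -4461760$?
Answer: $3446367416544 - 772424 \sqrt{3795562} \approx 3.4449 \cdot 10^{12}$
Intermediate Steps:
$n{\left(q,H \right)} = 4 + \sqrt{H^{2} + q^{2}}$ ($n{\left(q,H \right)} = 4 + \sqrt{q^{2} + H^{2}} = 4 + \sqrt{H^{2} + q^{2}}$)
$\left(-1342822 + 570398\right) \left(u + n{\left(971,-1689 \right)}\right) = \left(-1342822 + 570398\right) \left(-4461760 + \left(4 + \sqrt{\left(-1689\right)^{2} + 971^{2}}\right)\right) = - 772424 \left(-4461760 + \left(4 + \sqrt{2852721 + 942841}\right)\right) = - 772424 \left(-4461760 + \left(4 + \sqrt{3795562}\right)\right) = - 772424 \left(-4461756 + \sqrt{3795562}\right) = 3446367416544 - 772424 \sqrt{3795562}$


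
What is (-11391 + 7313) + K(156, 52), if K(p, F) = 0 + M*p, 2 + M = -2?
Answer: -4702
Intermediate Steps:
M = -4 (M = -2 - 2 = -4)
K(p, F) = -4*p (K(p, F) = 0 - 4*p = -4*p)
(-11391 + 7313) + K(156, 52) = (-11391 + 7313) - 4*156 = -4078 - 624 = -4702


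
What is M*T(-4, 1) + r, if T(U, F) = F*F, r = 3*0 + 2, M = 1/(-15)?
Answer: 29/15 ≈ 1.9333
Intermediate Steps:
M = -1/15 ≈ -0.066667
r = 2 (r = 0 + 2 = 2)
T(U, F) = F**2
M*T(-4, 1) + r = -1/15*1**2 + 2 = -1/15*1 + 2 = -1/15 + 2 = 29/15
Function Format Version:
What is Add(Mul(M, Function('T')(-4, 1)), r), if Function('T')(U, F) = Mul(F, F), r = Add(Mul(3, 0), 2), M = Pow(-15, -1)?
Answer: Rational(29, 15) ≈ 1.9333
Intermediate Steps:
M = Rational(-1, 15) ≈ -0.066667
r = 2 (r = Add(0, 2) = 2)
Function('T')(U, F) = Pow(F, 2)
Add(Mul(M, Function('T')(-4, 1)), r) = Add(Mul(Rational(-1, 15), Pow(1, 2)), 2) = Add(Mul(Rational(-1, 15), 1), 2) = Add(Rational(-1, 15), 2) = Rational(29, 15)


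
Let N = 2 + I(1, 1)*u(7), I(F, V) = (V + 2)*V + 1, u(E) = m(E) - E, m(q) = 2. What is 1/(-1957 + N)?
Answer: -1/1975 ≈ -0.00050633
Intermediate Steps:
u(E) = 2 - E
I(F, V) = 1 + V*(2 + V) (I(F, V) = (2 + V)*V + 1 = V*(2 + V) + 1 = 1 + V*(2 + V))
N = -18 (N = 2 + (1 + 1² + 2*1)*(2 - 1*7) = 2 + (1 + 1 + 2)*(2 - 7) = 2 + 4*(-5) = 2 - 20 = -18)
1/(-1957 + N) = 1/(-1957 - 18) = 1/(-1975) = -1/1975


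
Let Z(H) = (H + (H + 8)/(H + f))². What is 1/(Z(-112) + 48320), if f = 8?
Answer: 1/60641 ≈ 1.6490e-5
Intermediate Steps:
Z(H) = (1 + H)² (Z(H) = (H + (H + 8)/(H + 8))² = (H + (8 + H)/(8 + H))² = (H + 1)² = (1 + H)²)
1/(Z(-112) + 48320) = 1/((1 + (-112)² + 2*(-112)) + 48320) = 1/((1 + 12544 - 224) + 48320) = 1/(12321 + 48320) = 1/60641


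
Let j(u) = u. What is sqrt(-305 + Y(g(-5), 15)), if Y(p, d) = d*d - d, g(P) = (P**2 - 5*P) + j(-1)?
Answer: I*sqrt(95) ≈ 9.7468*I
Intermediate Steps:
g(P) = -1 + P**2 - 5*P (g(P) = (P**2 - 5*P) - 1 = -1 + P**2 - 5*P)
Y(p, d) = d**2 - d
sqrt(-305 + Y(g(-5), 15)) = sqrt(-305 + 15*(-1 + 15)) = sqrt(-305 + 15*14) = sqrt(-305 + 210) = sqrt(-95) = I*sqrt(95)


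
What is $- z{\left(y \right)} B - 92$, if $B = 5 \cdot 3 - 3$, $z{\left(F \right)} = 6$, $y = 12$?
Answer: $-164$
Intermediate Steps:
$B = 12$ ($B = 15 - 3 = 12$)
$- z{\left(y \right)} B - 92 = \left(-1\right) 6 \cdot 12 - 92 = \left(-6\right) 12 - 92 = -72 - 92 = -164$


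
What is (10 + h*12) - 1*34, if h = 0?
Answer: -24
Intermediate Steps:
(10 + h*12) - 1*34 = (10 + 0*12) - 1*34 = (10 + 0) - 34 = 10 - 34 = -24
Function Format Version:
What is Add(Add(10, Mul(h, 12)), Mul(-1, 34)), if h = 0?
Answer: -24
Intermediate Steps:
Add(Add(10, Mul(h, 12)), Mul(-1, 34)) = Add(Add(10, Mul(0, 12)), Mul(-1, 34)) = Add(Add(10, 0), -34) = Add(10, -34) = -24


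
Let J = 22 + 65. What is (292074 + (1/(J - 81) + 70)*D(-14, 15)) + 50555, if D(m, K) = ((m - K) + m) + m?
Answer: 677259/2 ≈ 3.3863e+5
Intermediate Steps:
J = 87
D(m, K) = -K + 3*m (D(m, K) = (-K + 2*m) + m = -K + 3*m)
(292074 + (1/(J - 81) + 70)*D(-14, 15)) + 50555 = (292074 + (1/(87 - 81) + 70)*(-1*15 + 3*(-14))) + 50555 = (292074 + (1/6 + 70)*(-15 - 42)) + 50555 = (292074 + (⅙ + 70)*(-57)) + 50555 = (292074 + (421/6)*(-57)) + 50555 = (292074 - 7999/2) + 50555 = 576149/2 + 50555 = 677259/2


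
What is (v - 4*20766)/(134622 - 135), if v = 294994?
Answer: 211930/134487 ≈ 1.5758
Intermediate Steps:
(v - 4*20766)/(134622 - 135) = (294994 - 4*20766)/(134622 - 135) = (294994 - 83064)/134487 = 211930*(1/134487) = 211930/134487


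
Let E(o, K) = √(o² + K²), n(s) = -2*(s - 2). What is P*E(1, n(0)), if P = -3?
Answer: -3*√17 ≈ -12.369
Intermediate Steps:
n(s) = 4 - 2*s (n(s) = -2*(-2 + s) = 4 - 2*s)
E(o, K) = √(K² + o²)
P*E(1, n(0)) = -3*√((4 - 2*0)² + 1²) = -3*√((4 + 0)² + 1) = -3*√(4² + 1) = -3*√(16 + 1) = -3*√17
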